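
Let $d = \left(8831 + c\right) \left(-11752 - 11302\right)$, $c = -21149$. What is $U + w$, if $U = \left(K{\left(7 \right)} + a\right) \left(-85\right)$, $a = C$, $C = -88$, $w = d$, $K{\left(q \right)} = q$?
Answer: $283986057$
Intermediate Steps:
$d = 283979172$ ($d = \left(8831 - 21149\right) \left(-11752 - 11302\right) = \left(-12318\right) \left(-23054\right) = 283979172$)
$w = 283979172$
$a = -88$
$U = 6885$ ($U = \left(7 - 88\right) \left(-85\right) = \left(-81\right) \left(-85\right) = 6885$)
$U + w = 6885 + 283979172 = 283986057$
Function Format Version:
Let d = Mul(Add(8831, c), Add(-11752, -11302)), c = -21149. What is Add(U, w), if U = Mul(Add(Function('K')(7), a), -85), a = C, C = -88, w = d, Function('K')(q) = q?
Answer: 283986057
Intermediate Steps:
d = 283979172 (d = Mul(Add(8831, -21149), Add(-11752, -11302)) = Mul(-12318, -23054) = 283979172)
w = 283979172
a = -88
U = 6885 (U = Mul(Add(7, -88), -85) = Mul(-81, -85) = 6885)
Add(U, w) = Add(6885, 283979172) = 283986057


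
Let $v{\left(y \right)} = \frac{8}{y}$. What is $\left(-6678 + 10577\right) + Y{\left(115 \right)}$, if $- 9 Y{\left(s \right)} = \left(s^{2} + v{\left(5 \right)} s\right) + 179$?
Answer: $\frac{21503}{9} \approx 2389.2$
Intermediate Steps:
$Y{\left(s \right)} = - \frac{179}{9} - \frac{8 s}{45} - \frac{s^{2}}{9}$ ($Y{\left(s \right)} = - \frac{\left(s^{2} + \frac{8}{5} s\right) + 179}{9} = - \frac{\left(s^{2} + 8 \cdot \frac{1}{5} s\right) + 179}{9} = - \frac{\left(s^{2} + \frac{8 s}{5}\right) + 179}{9} = - \frac{179 + s^{2} + \frac{8 s}{5}}{9} = - \frac{179}{9} - \frac{8 s}{45} - \frac{s^{2}}{9}$)
$\left(-6678 + 10577\right) + Y{\left(115 \right)} = \left(-6678 + 10577\right) - \left(\frac{121}{3} + \frac{13225}{9}\right) = 3899 - \frac{13588}{9} = \frac{21503}{9}$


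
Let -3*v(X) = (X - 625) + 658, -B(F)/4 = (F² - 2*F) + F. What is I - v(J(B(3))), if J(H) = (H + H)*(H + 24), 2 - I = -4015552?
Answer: 4015565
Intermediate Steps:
I = 4015554 (I = 2 - 1*(-4015552) = 2 + 4015552 = 4015554)
B(F) = -4*F² + 4*F (B(F) = -4*((F² - 2*F) + F) = -4*(F² - F) = -4*F² + 4*F)
J(H) = 2*H*(24 + H) (J(H) = (2*H)*(24 + H) = 2*H*(24 + H))
v(X) = -11 - X/3 (v(X) = -((X - 625) + 658)/3 = -((-625 + X) + 658)/3 = -(33 + X)/3 = -11 - X/3)
I - v(J(B(3))) = 4015554 - (-11 - 2*4*3*(1 - 1*3)*(24 + 4*3*(1 - 1*3))/3) = 4015554 - (-11 - 2*4*3*(1 - 3)*(24 + 4*3*(1 - 3))/3) = 4015554 - (-11 - 2*4*3*(-2)*(24 + 4*3*(-2))/3) = 4015554 - (-11 - 2*(-24)*(24 - 24)/3) = 4015554 - (-11 - 2*(-24)*0/3) = 4015554 - (-11 - ⅓*0) = 4015554 - (-11 + 0) = 4015554 - 1*(-11) = 4015554 + 11 = 4015565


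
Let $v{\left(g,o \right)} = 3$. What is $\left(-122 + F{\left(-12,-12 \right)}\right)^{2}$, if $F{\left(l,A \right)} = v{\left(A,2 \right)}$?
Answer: $14161$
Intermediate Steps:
$F{\left(l,A \right)} = 3$
$\left(-122 + F{\left(-12,-12 \right)}\right)^{2} = \left(-122 + 3\right)^{2} = \left(-119\right)^{2} = 14161$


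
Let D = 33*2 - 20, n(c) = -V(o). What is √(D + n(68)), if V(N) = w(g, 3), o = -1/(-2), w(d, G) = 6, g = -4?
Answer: 2*√10 ≈ 6.3246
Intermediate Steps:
o = ½ (o = -1*(-½) = ½ ≈ 0.50000)
V(N) = 6
n(c) = -6 (n(c) = -1*6 = -6)
D = 46 (D = 66 - 20 = 46)
√(D + n(68)) = √(46 - 6) = √40 = 2*√10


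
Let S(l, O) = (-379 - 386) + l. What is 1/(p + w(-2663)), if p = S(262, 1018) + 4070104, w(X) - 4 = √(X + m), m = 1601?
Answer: 1356535/5520561619029 - I*√118/5520561619029 ≈ 2.4572e-7 - 1.9677e-12*I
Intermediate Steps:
S(l, O) = -765 + l
w(X) = 4 + √(1601 + X) (w(X) = 4 + √(X + 1601) = 4 + √(1601 + X))
p = 4069601 (p = (-765 + 262) + 4070104 = -503 + 4070104 = 4069601)
1/(p + w(-2663)) = 1/(4069601 + (4 + √(1601 - 2663))) = 1/(4069601 + (4 + √(-1062))) = 1/(4069601 + (4 + 3*I*√118)) = 1/(4069605 + 3*I*√118)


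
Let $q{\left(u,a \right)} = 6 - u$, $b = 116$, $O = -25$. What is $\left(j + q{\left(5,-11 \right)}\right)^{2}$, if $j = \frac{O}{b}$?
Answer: $\frac{8281}{13456} \approx 0.61541$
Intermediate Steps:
$j = - \frac{25}{116} \approx -0.21552$
$\left(j + q{\left(5,-11 \right)}\right)^{2} = \left(- \frac{25}{116} + \left(6 - 5\right)\right)^{2} = \left(- \frac{25}{116} + 1\right)^{2} = \left(\frac{91}{116}\right)^{2} = \frac{8281}{13456}$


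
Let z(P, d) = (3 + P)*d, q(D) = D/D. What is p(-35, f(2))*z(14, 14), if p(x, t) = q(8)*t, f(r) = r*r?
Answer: 952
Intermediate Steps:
q(D) = 1
z(P, d) = d*(3 + P)
f(r) = r**2
p(x, t) = t (p(x, t) = 1*t = t)
p(-35, f(2))*z(14, 14) = 2**2*(14*(3 + 14)) = 4*(14*17) = 4*238 = 952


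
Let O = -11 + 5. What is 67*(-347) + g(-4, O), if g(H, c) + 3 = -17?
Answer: -23269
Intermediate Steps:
O = -6
g(H, c) = -20 (g(H, c) = -3 - 17 = -20)
67*(-347) + g(-4, O) = 67*(-347) - 20 = -23249 - 20 = -23269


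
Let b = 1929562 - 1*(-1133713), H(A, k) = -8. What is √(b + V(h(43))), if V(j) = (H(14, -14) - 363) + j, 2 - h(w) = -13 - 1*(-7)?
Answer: 8*√47858 ≈ 1750.1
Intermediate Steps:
h(w) = 8 (h(w) = 2 - (-13 - 1*(-7)) = 2 - (-13 + 7) = 2 - 1*(-6) = 2 + 6 = 8)
V(j) = -371 + j (V(j) = (-8 - 363) + j = -371 + j)
b = 3063275 (b = 1929562 + 1133713 = 3063275)
√(b + V(h(43))) = √(3063275 + (-371 + 8)) = √(3063275 - 363) = √3062912 = 8*√47858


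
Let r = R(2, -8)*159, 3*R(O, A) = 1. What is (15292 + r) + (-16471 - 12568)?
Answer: -13694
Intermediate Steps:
R(O, A) = 1/3 (R(O, A) = (1/3)*1 = 1/3)
r = 53 (r = (1/3)*159 = 53)
(15292 + r) + (-16471 - 12568) = (15292 + 53) + (-16471 - 12568) = 15345 - 29039 = -13694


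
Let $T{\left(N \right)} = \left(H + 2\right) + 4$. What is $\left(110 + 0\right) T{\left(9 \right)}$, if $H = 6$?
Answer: $1320$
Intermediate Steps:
$T{\left(N \right)} = 12$ ($T{\left(N \right)} = \left(6 + 2\right) + 4 = 8 + 4 = 12$)
$\left(110 + 0\right) T{\left(9 \right)} = \left(110 + 0\right) 12 = 110 \cdot 12 = 1320$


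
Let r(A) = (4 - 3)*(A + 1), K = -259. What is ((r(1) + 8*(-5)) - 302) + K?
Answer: -599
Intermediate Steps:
r(A) = 1 + A (r(A) = 1*(1 + A) = 1 + A)
((r(1) + 8*(-5)) - 302) + K = (((1 + 1) + 8*(-5)) - 302) - 259 = ((2 - 40) - 302) - 259 = (-38 - 302) - 259 = -340 - 259 = -599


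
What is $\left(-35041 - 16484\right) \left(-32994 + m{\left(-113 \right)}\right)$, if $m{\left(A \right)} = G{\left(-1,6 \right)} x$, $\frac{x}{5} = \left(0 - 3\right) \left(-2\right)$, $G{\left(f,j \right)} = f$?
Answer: $1701561600$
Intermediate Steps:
$x = 30$ ($x = 5 \left(0 - 3\right) \left(-2\right) = 5 \left(\left(-3\right) \left(-2\right)\right) = 5 \cdot 6 = 30$)
$m{\left(A \right)} = -30$ ($m{\left(A \right)} = \left(-1\right) 30 = -30$)
$\left(-35041 - 16484\right) \left(-32994 + m{\left(-113 \right)}\right) = \left(-35041 - 16484\right) \left(-32994 - 30\right) = \left(-51525\right) \left(-33024\right) = 1701561600$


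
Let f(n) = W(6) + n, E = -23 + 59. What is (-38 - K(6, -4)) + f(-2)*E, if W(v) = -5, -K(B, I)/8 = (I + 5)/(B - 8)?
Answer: -294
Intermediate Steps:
E = 36
K(B, I) = -8*(5 + I)/(-8 + B) (K(B, I) = -8*(I + 5)/(B - 8) = -8*(5 + I)/(-8 + B))
f(n) = -5 + n
(-38 - K(6, -4)) + f(-2)*E = (-38 - 8*(-5 - 1*(-4))/(-8 + 6)) + (-5 - 2)*36 = (-38 - 8*(-5 + 4)/(-2)) - 7*36 = (-38 - 8*(-1)*(-1)/2) - 252 = (-38 - 1*4) - 252 = (-38 - 4) - 252 = -42 - 252 = -294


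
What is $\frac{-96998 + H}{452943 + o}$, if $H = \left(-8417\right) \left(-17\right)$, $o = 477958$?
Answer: $\frac{46091}{930901} \approx 0.049512$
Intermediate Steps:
$H = 143089$
$\frac{-96998 + H}{452943 + o} = \frac{-96998 + 143089}{452943 + 477958} = \frac{46091}{930901}$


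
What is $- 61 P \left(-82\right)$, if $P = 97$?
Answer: $485194$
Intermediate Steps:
$- 61 P \left(-82\right) = \left(-61\right) 97 \left(-82\right) = \left(-5917\right) \left(-82\right) = 485194$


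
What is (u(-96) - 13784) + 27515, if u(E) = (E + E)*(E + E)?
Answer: 50595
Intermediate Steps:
u(E) = 4*E² (u(E) = (2*E)*(2*E) = 4*E²)
(u(-96) - 13784) + 27515 = (4*(-96)² - 13784) + 27515 = (4*9216 - 13784) + 27515 = (36864 - 13784) + 27515 = 23080 + 27515 = 50595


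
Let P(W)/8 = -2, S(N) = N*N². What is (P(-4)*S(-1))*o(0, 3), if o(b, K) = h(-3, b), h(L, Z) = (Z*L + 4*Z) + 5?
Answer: 80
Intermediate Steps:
S(N) = N³
P(W) = -16 (P(W) = 8*(-2) = -16)
h(L, Z) = 5 + 4*Z + L*Z (h(L, Z) = (L*Z + 4*Z) + 5 = (4*Z + L*Z) + 5 = 5 + 4*Z + L*Z)
o(b, K) = 5 + b (o(b, K) = 5 + 4*b - 3*b = 5 + b)
(P(-4)*S(-1))*o(0, 3) = (-16*(-1)³)*(5 + 0) = -16*(-1)*5 = 16*5 = 80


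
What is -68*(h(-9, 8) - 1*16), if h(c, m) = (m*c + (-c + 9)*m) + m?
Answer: -4352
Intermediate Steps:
h(c, m) = m + c*m + m*(9 - c) (h(c, m) = (c*m + (9 - c)*m) + m = (c*m + m*(9 - c)) + m = m + c*m + m*(9 - c))
-68*(h(-9, 8) - 1*16) = -68*(10*8 - 1*16) = -68*(80 - 16) = -68*64 = -4352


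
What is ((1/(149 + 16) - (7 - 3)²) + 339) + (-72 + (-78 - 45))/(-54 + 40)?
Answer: 778319/2310 ≈ 336.93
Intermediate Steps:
((1/(149 + 16) - (7 - 3)²) + 339) + (-72 + (-78 - 45))/(-54 + 40) = ((1/165 - 1*4²) + 339) + (-72 - 123)/(-14) = ((1/165 - 1*16) + 339) - 195*(-1/14) = ((1/165 - 16) + 339) + 195/14 = (-2639/165 + 339) + 195/14 = 53296/165 + 195/14 = 778319/2310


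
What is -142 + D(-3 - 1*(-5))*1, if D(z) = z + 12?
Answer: -128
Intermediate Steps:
D(z) = 12 + z
-142 + D(-3 - 1*(-5))*1 = -142 + (12 + (-3 - 1*(-5)))*1 = -142 + (12 + (-3 + 5))*1 = -142 + (12 + 2)*1 = -142 + 14*1 = -142 + 14 = -128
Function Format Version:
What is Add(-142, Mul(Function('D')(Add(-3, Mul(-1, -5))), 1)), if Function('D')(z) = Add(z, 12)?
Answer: -128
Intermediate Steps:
Function('D')(z) = Add(12, z)
Add(-142, Mul(Function('D')(Add(-3, Mul(-1, -5))), 1)) = Add(-142, Mul(Add(12, Add(-3, Mul(-1, -5))), 1)) = Add(-142, Mul(Add(12, Add(-3, 5)), 1)) = Add(-142, Mul(Add(12, 2), 1)) = Add(-142, Mul(14, 1)) = Add(-142, 14) = -128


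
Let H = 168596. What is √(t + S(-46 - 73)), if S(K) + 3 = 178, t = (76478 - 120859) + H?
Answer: √124390 ≈ 352.69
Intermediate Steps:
t = 124215 (t = (76478 - 120859) + 168596 = -44381 + 168596 = 124215)
S(K) = 175 (S(K) = -3 + 178 = 175)
√(t + S(-46 - 73)) = √(124215 + 175) = √124390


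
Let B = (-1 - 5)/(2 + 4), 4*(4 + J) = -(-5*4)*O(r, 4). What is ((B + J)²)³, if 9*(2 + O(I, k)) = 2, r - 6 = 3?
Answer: 3814697265625/531441 ≈ 7.1780e+6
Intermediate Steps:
r = 9 (r = 6 + 3 = 9)
O(I, k) = -16/9 (O(I, k) = -2 + (⅑)*2 = -2 + 2/9 = -16/9)
J = -116/9 (J = -4 + (-(-5*4)*(-16)/9)/4 = -4 + (-(-20)*(-16)/9)/4 = -4 + (-1*320/9)/4 = -4 + (¼)*(-320/9) = -4 - 80/9 = -116/9 ≈ -12.889)
B = -1 (B = -6/6 = -6*⅙ = -1)
((B + J)²)³ = ((-1 - 116/9)²)³ = ((-125/9)²)³ = (15625/81)³ = 3814697265625/531441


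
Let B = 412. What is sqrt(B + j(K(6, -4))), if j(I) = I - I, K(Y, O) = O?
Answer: 2*sqrt(103) ≈ 20.298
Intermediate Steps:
j(I) = 0
sqrt(B + j(K(6, -4))) = sqrt(412 + 0) = sqrt(412) = 2*sqrt(103)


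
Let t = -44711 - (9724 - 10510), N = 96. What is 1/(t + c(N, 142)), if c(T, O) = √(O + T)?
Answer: -6275/275629341 - √238/1929405387 ≈ -2.2774e-5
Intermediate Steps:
t = -43925 (t = -44711 - 1*(-786) = -44711 + 786 = -43925)
1/(t + c(N, 142)) = 1/(-43925 + √(142 + 96)) = 1/(-43925 + √238)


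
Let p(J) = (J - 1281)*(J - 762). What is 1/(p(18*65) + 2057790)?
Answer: 1/2012502 ≈ 4.9689e-7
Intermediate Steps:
p(J) = (-1281 + J)*(-762 + J)
1/(p(18*65) + 2057790) = 1/((976122 + (18*65)² - 36774*65) + 2057790) = 1/((976122 + 1170² - 2043*1170) + 2057790) = 1/((976122 + 1368900 - 2390310) + 2057790) = 1/(-45288 + 2057790) = 1/2012502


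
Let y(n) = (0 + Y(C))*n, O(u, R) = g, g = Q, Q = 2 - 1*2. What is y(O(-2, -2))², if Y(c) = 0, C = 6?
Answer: 0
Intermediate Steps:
Q = 0 (Q = 2 - 2 = 0)
g = 0
O(u, R) = 0
y(n) = 0 (y(n) = (0 + 0)*n = 0*n = 0)
y(O(-2, -2))² = 0² = 0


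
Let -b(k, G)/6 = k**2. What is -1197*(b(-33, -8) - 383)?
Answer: 8279649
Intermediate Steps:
b(k, G) = -6*k**2
-1197*(b(-33, -8) - 383) = -1197*(-6*(-33)**2 - 383) = -1197*(-6*1089 - 383) = -1197*(-6534 - 383) = -1197*(-6917) = 8279649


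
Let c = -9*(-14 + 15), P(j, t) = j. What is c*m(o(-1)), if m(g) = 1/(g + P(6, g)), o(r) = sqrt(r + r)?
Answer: -27/19 + 9*I*sqrt(2)/38 ≈ -1.4211 + 0.33495*I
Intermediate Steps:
o(r) = sqrt(2)*sqrt(r) (o(r) = sqrt(2*r) = sqrt(2)*sqrt(r))
m(g) = 1/(6 + g) (m(g) = 1/(g + 6) = 1/(6 + g))
c = -9 (c = -9*1 = -9)
c*m(o(-1)) = -9/(6 + sqrt(2)*sqrt(-1)) = -9/(6 + sqrt(2)*I) = -9/(6 + I*sqrt(2))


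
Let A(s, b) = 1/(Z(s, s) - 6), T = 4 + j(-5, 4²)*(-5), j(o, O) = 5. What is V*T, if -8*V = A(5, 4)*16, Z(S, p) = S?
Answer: -42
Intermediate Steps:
T = -21 (T = 4 + 5*(-5) = 4 - 25 = -21)
A(s, b) = 1/(-6 + s) (A(s, b) = 1/(s - 6) = 1/(-6 + s))
V = 2 (V = -16/(8*(-6 + 5)) = -16/(8*(-1)) = -(-1)*16/8 = -⅛*(-16) = 2)
V*T = 2*(-21) = -42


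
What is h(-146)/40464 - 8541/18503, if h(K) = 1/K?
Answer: -50458060007/109310987232 ≈ -0.46160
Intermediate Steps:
h(-146)/40464 - 8541/18503 = 1/(-146*40464) - 8541/18503 = -1/146*1/40464 - 8541*1/18503 = -1/5907744 - 8541/18503 = -50458060007/109310987232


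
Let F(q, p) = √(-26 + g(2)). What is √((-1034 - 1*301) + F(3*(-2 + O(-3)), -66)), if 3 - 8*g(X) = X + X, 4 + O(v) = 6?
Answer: √(-5340 + I*√418)/2 ≈ 0.069945 + 36.538*I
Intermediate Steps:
O(v) = 2 (O(v) = -4 + 6 = 2)
g(X) = 3/8 - X/4 (g(X) = 3/8 - (X + X)/8 = 3/8 - X/4)
F(q, p) = I*√418/4 (F(q, p) = √(-26 + (3/8 - ¼*2)) = √(-26 + (3/8 - ½)) = √(-26 - ⅛) = √(-209/8) = I*√418/4)
√((-1034 - 1*301) + F(3*(-2 + O(-3)), -66)) = √((-1034 - 1*301) + I*√418/4) = √((-1034 - 301) + I*√418/4) = √(-1335 + I*√418/4)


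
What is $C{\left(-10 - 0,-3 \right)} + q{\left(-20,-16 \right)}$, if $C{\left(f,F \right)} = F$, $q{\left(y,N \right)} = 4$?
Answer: $1$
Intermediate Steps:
$C{\left(-10 - 0,-3 \right)} + q{\left(-20,-16 \right)} = -3 + 4 = 1$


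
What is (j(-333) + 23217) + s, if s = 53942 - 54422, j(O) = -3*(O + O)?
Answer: 24735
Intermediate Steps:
j(O) = -6*O
s = -480
(j(-333) + 23217) + s = (-6*(-333) + 23217) - 480 = (1998 + 23217) - 480 = 25215 - 480 = 24735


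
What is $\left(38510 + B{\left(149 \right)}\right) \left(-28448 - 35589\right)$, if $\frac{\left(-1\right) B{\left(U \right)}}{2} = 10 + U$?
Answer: $-2445701104$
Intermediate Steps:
$B{\left(U \right)} = -20 - 2 U$ ($B{\left(U \right)} = - 2 \left(10 + U\right) = -20 - 2 U$)
$\left(38510 + B{\left(149 \right)}\right) \left(-28448 - 35589\right) = \left(38510 - 318\right) \left(-28448 - 35589\right) = \left(38510 - 318\right) \left(-64037\right) = 38192 \left(-64037\right) = -2445701104$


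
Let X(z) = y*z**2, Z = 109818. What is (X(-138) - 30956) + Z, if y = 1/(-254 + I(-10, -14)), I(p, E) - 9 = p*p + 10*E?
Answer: 7485542/95 ≈ 78795.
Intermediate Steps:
I(p, E) = 9 + p**2 + 10*E (I(p, E) = 9 + (p*p + 10*E) = 9 + (p**2 + 10*E) = 9 + p**2 + 10*E)
y = -1/285 (y = 1/(-254 + (9 + (-10)**2 + 10*(-14))) = 1/(-254 + (9 + 100 - 140)) = 1/(-254 - 31) = 1/(-285) = -1/285 ≈ -0.0035088)
X(z) = -z**2/285
(X(-138) - 30956) + Z = (-1/285*(-138)**2 - 30956) + 109818 = (-1/285*19044 - 30956) + 109818 = (-6348/95 - 30956) + 109818 = -2947168/95 + 109818 = 7485542/95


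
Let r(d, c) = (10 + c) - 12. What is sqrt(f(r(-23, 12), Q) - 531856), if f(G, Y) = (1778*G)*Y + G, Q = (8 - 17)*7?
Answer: 21*I*sqrt(3746) ≈ 1285.3*I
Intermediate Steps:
Q = -63 (Q = -9*7 = -63)
r(d, c) = -2 + c
f(G, Y) = G + 1778*G*Y (f(G, Y) = 1778*G*Y + G = G + 1778*G*Y)
sqrt(f(r(-23, 12), Q) - 531856) = sqrt((-2 + 12)*(1 + 1778*(-63)) - 531856) = sqrt(10*(1 - 112014) - 531856) = sqrt(10*(-112013) - 531856) = sqrt(-1120130 - 531856) = sqrt(-1651986) = 21*I*sqrt(3746)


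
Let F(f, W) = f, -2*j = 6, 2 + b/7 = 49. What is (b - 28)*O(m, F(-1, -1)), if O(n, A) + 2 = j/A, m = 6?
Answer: 301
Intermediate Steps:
b = 329 (b = -14 + 7*49 = -14 + 343 = 329)
j = -3 (j = -1/2*6 = -3)
O(n, A) = -2 - 3/A
(b - 28)*O(m, F(-1, -1)) = (329 - 28)*(-2 - 3/(-1)) = 301*(-2 - 3*(-1)) = 301*(-2 + 3) = 301*1 = 301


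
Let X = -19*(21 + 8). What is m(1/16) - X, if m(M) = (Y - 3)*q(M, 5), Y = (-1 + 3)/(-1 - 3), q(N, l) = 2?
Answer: 544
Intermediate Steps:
X = -551 (X = -19*29 = -551)
Y = -1/2 (Y = 2/(-4) = 2*(-1/4) = -1/2 ≈ -0.50000)
m(M) = -7 (m(M) = (-1/2 - 3)*2 = -7/2*2 = -7)
m(1/16) - X = -7 - 1*(-551) = -7 + 551 = 544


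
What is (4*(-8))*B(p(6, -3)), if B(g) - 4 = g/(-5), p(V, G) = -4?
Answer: -768/5 ≈ -153.60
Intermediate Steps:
B(g) = 4 - g/5 (B(g) = 4 + g/(-5) = 4 + g*(-1/5) = 4 - g/5)
(4*(-8))*B(p(6, -3)) = (4*(-8))*(4 - 1/5*(-4)) = -32*(4 + 4/5) = -32*24/5 = -768/5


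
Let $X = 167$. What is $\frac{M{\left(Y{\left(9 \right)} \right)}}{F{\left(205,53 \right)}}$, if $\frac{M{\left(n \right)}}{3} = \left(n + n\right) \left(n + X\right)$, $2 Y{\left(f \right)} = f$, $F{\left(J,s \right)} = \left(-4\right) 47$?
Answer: $- \frac{9261}{376} \approx -24.63$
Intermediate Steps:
$F{\left(J,s \right)} = -188$
$Y{\left(f \right)} = \frac{f}{2}$
$M{\left(n \right)} = 6 n \left(167 + n\right)$ ($M{\left(n \right)} = 3 \left(n + n\right) \left(n + 167\right) = 3 \cdot 2 n \left(167 + n\right) = 6 n \left(167 + n\right)$)
$\frac{M{\left(Y{\left(9 \right)} \right)}}{F{\left(205,53 \right)}} = \frac{6 \cdot \frac{1}{2} \cdot 9 \left(167 + \frac{1}{2} \cdot 9\right)}{-188} = 6 \cdot \frac{9}{2} \left(167 + \frac{9}{2}\right) \left(- \frac{1}{188}\right) = 6 \cdot \frac{9}{2} \cdot \frac{343}{2} \left(- \frac{1}{188}\right) = \frac{9261}{2} \left(- \frac{1}{188}\right) = - \frac{9261}{376}$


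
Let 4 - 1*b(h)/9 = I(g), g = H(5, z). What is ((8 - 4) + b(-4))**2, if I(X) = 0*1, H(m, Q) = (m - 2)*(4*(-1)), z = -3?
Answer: 1600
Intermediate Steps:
H(m, Q) = 8 - 4*m (H(m, Q) = (-2 + m)*(-4) = 8 - 4*m)
g = -12 (g = 8 - 4*5 = 8 - 20 = -12)
I(X) = 0
b(h) = 36 (b(h) = 36 - 9*0 = 36 + 0 = 36)
((8 - 4) + b(-4))**2 = ((8 - 4) + 36)**2 = (4 + 36)**2 = 40**2 = 1600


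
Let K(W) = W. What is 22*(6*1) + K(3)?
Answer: 135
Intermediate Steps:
22*(6*1) + K(3) = 22*(6*1) + 3 = 22*6 + 3 = 132 + 3 = 135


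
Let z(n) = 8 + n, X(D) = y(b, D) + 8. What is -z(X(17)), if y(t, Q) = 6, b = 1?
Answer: -22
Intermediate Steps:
X(D) = 14 (X(D) = 6 + 8 = 14)
-z(X(17)) = -(8 + 14) = -1*22 = -22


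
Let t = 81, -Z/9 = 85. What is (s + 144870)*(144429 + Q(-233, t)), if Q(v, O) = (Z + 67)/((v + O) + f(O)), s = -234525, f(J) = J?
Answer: -919426100835/71 ≈ -1.2950e+10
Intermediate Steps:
Z = -765 (Z = -9*85 = -765)
Q(v, O) = -698/(v + 2*O) (Q(v, O) = (-765 + 67)/((v + O) + O) = -698/((O + v) + O) = -698/(v + 2*O))
(s + 144870)*(144429 + Q(-233, t)) = (-234525 + 144870)*(144429 - 698/(-233 + 2*81)) = -89655*(144429 - 698/(-233 + 162)) = -89655*(144429 - 698/(-71)) = -89655*(144429 - 698*(-1/71)) = -89655*(144429 + 698/71) = -89655*10255157/71 = -919426100835/71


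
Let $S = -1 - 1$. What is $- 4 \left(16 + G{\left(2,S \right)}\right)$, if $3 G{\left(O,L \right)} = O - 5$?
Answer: $-60$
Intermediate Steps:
$S = -2$
$G{\left(O,L \right)} = - \frac{5}{3} + \frac{O}{3}$ ($G{\left(O,L \right)} = \frac{O - 5}{3} = \frac{-5 + O}{3} = - \frac{5}{3} + \frac{O}{3}$)
$- 4 \left(16 + G{\left(2,S \right)}\right) = - 4 \left(16 + \left(- \frac{5}{3} + \frac{1}{3} \cdot 2\right)\right) = - 4 \left(16 + \left(- \frac{5}{3} + \frac{2}{3}\right)\right) = - 4 \left(16 - 1\right) = \left(-4\right) 15 = -60$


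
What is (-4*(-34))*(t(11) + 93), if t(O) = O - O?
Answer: 12648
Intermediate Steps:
t(O) = 0
(-4*(-34))*(t(11) + 93) = (-4*(-34))*(0 + 93) = 136*93 = 12648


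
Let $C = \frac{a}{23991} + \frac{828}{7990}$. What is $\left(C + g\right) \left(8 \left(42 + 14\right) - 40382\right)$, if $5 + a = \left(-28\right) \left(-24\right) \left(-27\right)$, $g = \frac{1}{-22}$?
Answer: $\frac{2672763791119}{95844045} \approx 27887.0$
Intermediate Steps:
$g = - \frac{1}{22} \approx -0.045455$
$a = -18149$ ($a = -5 + \left(-28\right) \left(-24\right) \left(-27\right) = -5 + 672 \left(-27\right) = -5 - 18144 = -18149$)
$C = - \frac{62572981}{95844045}$ ($C = - \frac{18149}{23991} + \frac{828}{7990} = \left(-18149\right) \frac{1}{23991} + 828 \cdot \frac{1}{7990} = - \frac{18149}{23991} + \frac{414}{3995} = - \frac{62572981}{95844045} \approx -0.65286$)
$\left(C + g\right) \left(8 \left(42 + 14\right) - 40382\right) = \left(- \frac{62572981}{95844045} - \frac{1}{22}\right) \left(8 \left(42 + 14\right) - 40382\right) = - \frac{133859057 \left(8 \cdot 56 - 40382\right)}{191688090} = - \frac{133859057 \left(448 - 40382\right)}{191688090} = \left(- \frac{133859057}{191688090}\right) \left(-39934\right) = \frac{2672763791119}{95844045}$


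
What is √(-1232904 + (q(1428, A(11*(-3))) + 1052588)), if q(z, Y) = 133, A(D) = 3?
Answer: I*√180183 ≈ 424.48*I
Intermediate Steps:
√(-1232904 + (q(1428, A(11*(-3))) + 1052588)) = √(-1232904 + (133 + 1052588)) = √(-1232904 + 1052721) = √(-180183) = I*√180183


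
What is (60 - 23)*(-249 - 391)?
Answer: -23680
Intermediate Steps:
(60 - 23)*(-249 - 391) = 37*(-640) = -23680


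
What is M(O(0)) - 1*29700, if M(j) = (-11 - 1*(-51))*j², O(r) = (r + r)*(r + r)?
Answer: -29700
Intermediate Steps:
O(r) = 4*r² (O(r) = (2*r)*(2*r) = 4*r²)
M(j) = 40*j² (M(j) = (-11 + 51)*j² = 40*j²)
M(O(0)) - 1*29700 = 40*(4*0²)² - 1*29700 = 40*(4*0)² - 29700 = 40*0² - 29700 = 40*0 - 29700 = 0 - 29700 = -29700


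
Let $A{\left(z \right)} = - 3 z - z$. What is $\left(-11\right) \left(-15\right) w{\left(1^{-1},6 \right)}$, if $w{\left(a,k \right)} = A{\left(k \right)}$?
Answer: $-3960$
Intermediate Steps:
$A{\left(z \right)} = - 4 z$
$w{\left(a,k \right)} = - 4 k$
$\left(-11\right) \left(-15\right) w{\left(1^{-1},6 \right)} = \left(-11\right) \left(-15\right) \left(\left(-4\right) 6\right) = 165 \left(-24\right) = -3960$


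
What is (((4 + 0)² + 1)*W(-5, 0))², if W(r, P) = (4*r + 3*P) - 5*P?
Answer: 115600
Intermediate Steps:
W(r, P) = -2*P + 4*r (W(r, P) = (3*P + 4*r) - 5*P = -2*P + 4*r)
(((4 + 0)² + 1)*W(-5, 0))² = (((4 + 0)² + 1)*(-2*0 + 4*(-5)))² = ((4² + 1)*(0 - 20))² = ((16 + 1)*(-20))² = (17*(-20))² = (-340)² = 115600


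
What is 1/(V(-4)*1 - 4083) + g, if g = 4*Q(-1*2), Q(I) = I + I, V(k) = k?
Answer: -65393/4087 ≈ -16.000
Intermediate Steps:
Q(I) = 2*I
g = -16 (g = 4*(2*(-1*2)) = 4*(2*(-2)) = 4*(-4) = -16)
1/(V(-4)*1 - 4083) + g = 1/(-4*1 - 4083) - 16 = 1/(-4 - 4083) - 16 = 1/(-4087) - 16 = -1/4087 - 16 = -65393/4087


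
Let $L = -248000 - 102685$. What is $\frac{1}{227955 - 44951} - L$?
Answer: $\frac{64176757741}{183004} \approx 3.5069 \cdot 10^{5}$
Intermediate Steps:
$L = -350685$ ($L = -248000 - 102685 = -350685$)
$\frac{1}{227955 - 44951} - L = \frac{1}{227955 - 44951} - -350685 = \frac{1}{183004} + 350685 = \frac{64176757741}{183004}$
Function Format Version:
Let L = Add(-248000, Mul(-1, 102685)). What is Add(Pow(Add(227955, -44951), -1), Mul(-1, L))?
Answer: Rational(64176757741, 183004) ≈ 3.5069e+5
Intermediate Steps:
L = -350685 (L = Add(-248000, -102685) = -350685)
Add(Pow(Add(227955, -44951), -1), Mul(-1, L)) = Add(Pow(Add(227955, -44951), -1), Mul(-1, -350685)) = Add(Pow(183004, -1), 350685) = Add(Rational(1, 183004), 350685) = Rational(64176757741, 183004)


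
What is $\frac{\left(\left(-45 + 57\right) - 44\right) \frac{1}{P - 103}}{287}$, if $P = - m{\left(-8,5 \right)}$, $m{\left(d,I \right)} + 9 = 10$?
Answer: $\frac{4}{3731} \approx 0.0010721$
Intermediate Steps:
$m{\left(d,I \right)} = 1$ ($m{\left(d,I \right)} = -9 + 10 = 1$)
$P = -1$ ($P = \left(-1\right) 1 = -1$)
$\frac{\left(\left(-45 + 57\right) - 44\right) \frac{1}{P - 103}}{287} = \frac{\left(\left(-45 + 57\right) - 44\right) \frac{1}{-1 - 103}}{287} = \frac{12 - 44}{-104} \cdot \frac{1}{287} = \left(-32\right) \left(- \frac{1}{104}\right) \frac{1}{287} = \frac{4}{13} \cdot \frac{1}{287} = \frac{4}{3731}$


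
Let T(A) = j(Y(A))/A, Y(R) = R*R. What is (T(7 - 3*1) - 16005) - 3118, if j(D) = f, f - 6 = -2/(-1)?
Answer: -19121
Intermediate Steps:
Y(R) = R²
f = 8 (f = 6 - 2/(-1) = 6 - 2*(-1) = 6 + 2 = 8)
j(D) = 8
T(A) = 8/A
(T(7 - 3*1) - 16005) - 3118 = (8/(7 - 3*1) - 16005) - 3118 = (8/(7 - 3) - 16005) - 3118 = (8/4 - 16005) - 3118 = (8*(¼) - 16005) - 3118 = (2 - 16005) - 3118 = -16003 - 3118 = -19121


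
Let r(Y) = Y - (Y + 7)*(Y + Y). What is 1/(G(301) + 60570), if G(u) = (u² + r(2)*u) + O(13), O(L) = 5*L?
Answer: 1/141002 ≈ 7.0921e-6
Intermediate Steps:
r(Y) = Y - 2*Y*(7 + Y) (r(Y) = Y - (7 + Y)*2*Y = Y - 2*Y*(7 + Y))
G(u) = 65 + u² - 34*u (G(u) = (u² + (-1*2*(13 + 2*2))*u) + 5*13 = (u² + (-1*2*(13 + 4))*u) + 65 = (u² + (-1*2*17)*u) + 65 = (u² - 34*u) + 65 = 65 + u² - 34*u)
1/(G(301) + 60570) = 1/((65 + 301² - 34*301) + 60570) = 1/((65 + 90601 - 10234) + 60570) = 1/(80432 + 60570) = 1/141002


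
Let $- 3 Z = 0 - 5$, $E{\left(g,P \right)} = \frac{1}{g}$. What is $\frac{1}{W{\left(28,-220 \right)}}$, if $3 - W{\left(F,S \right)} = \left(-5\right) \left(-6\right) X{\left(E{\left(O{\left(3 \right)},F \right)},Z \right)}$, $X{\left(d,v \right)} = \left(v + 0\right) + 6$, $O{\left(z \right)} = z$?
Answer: $- \frac{1}{227} \approx -0.0044053$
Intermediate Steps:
$Z = \frac{5}{3}$ ($Z = - \frac{0 - 5}{3} = \left(- \frac{1}{3}\right) \left(-5\right) = \frac{5}{3} \approx 1.6667$)
$X{\left(d,v \right)} = 6 + v$ ($X{\left(d,v \right)} = v + 6 = 6 + v$)
$W{\left(F,S \right)} = -227$ ($W{\left(F,S \right)} = 3 - \left(-5\right) \left(-6\right) \left(6 + \frac{5}{3}\right) = 3 - 30 \cdot \frac{23}{3} = 3 - 230 = -227$)
$\frac{1}{W{\left(28,-220 \right)}} = \frac{1}{-227} = - \frac{1}{227}$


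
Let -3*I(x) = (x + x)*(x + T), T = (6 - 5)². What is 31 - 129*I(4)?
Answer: 1751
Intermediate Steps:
T = 1 (T = 1² = 1)
I(x) = -2*x*(1 + x)/3 (I(x) = -(x + x)*(x + 1)/3 = -2*x*(1 + x)/3)
31 - 129*I(4) = 31 - (-86)*4*(1 + 4) = 31 - (-86)*4*5 = 31 - 129*(-40/3) = 31 + 1720 = 1751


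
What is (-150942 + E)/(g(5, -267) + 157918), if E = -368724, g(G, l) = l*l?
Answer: -519666/229207 ≈ -2.2672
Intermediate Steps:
g(G, l) = l²
(-150942 + E)/(g(5, -267) + 157918) = (-150942 - 368724)/((-267)² + 157918) = -519666/(71289 + 157918) = -519666/229207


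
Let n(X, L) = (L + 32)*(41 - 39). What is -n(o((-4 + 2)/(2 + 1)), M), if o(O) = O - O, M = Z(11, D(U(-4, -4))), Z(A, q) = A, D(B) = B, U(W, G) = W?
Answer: -86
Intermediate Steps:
M = 11
o(O) = 0
n(X, L) = 64 + 2*L (n(X, L) = (32 + L)*2 = 64 + 2*L)
-n(o((-4 + 2)/(2 + 1)), M) = -(64 + 2*11) = -(64 + 22) = -1*86 = -86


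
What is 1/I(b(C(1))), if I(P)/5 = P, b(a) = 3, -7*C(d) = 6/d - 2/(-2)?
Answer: 1/15 ≈ 0.066667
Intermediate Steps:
C(d) = -⅐ - 6/(7*d) (C(d) = -(6/d - 2/(-2))/7 = -(6/d - 2*(-½))/7 = -(6/d + 1)/7 = -(1 + 6/d)/7 = -⅐ - 6/(7*d))
I(P) = 5*P
1/I(b(C(1))) = 1/(5*3) = 1/15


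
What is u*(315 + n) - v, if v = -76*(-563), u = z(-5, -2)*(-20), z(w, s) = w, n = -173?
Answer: -28588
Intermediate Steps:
u = 100 (u = -5*(-20) = 100)
v = 42788
u*(315 + n) - v = 100*(315 - 173) - 1*42788 = 100*142 - 42788 = 14200 - 42788 = -28588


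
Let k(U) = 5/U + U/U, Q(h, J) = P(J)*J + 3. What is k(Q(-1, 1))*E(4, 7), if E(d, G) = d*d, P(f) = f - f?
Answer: 128/3 ≈ 42.667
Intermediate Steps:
P(f) = 0
E(d, G) = d²
Q(h, J) = 3 (Q(h, J) = 0*J + 3 = 0 + 3 = 3)
k(U) = 1 + 5/U (k(U) = 5/U + 1 = 1 + 5/U)
k(Q(-1, 1))*E(4, 7) = ((5 + 3)/3)*4² = ((⅓)*8)*16 = (8/3)*16 = 128/3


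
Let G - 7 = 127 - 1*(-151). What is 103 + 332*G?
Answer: 94723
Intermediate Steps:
G = 285 (G = 7 + (127 - 1*(-151)) = 7 + (127 + 151) = 7 + 278 = 285)
103 + 332*G = 103 + 332*285 = 103 + 94620 = 94723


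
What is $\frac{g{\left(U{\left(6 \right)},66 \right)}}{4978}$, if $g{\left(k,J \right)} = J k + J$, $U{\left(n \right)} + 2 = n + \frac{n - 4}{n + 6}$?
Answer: $\frac{341}{4978} \approx 0.068501$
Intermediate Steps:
$U{\left(n \right)} = -2 + n + \frac{-4 + n}{6 + n}$ ($U{\left(n \right)} = -2 + \left(n + \frac{n - 4}{n + 6}\right) = -2 + \left(n + \frac{-4 + n}{6 + n}\right) = -2 + n + \frac{-4 + n}{6 + n}$)
$g{\left(k,J \right)} = J + J k$
$\frac{g{\left(U{\left(6 \right)},66 \right)}}{4978} = \frac{66 \left(1 + \frac{-16 + 6^{2} + 5 \cdot 6}{6 + 6}\right)}{4978} = 66 \left(1 + \frac{-16 + 36 + 30}{12}\right) \frac{1}{4978} = 66 \left(1 + \frac{1}{12} \cdot 50\right) \frac{1}{4978} = 66 \left(1 + \frac{25}{6}\right) \frac{1}{4978} = 66 \cdot \frac{31}{6} \cdot \frac{1}{4978} = 341 \cdot \frac{1}{4978} = \frac{341}{4978}$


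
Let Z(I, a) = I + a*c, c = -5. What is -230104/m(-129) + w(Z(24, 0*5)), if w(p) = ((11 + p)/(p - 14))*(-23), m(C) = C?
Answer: 439439/258 ≈ 1703.3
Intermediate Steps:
Z(I, a) = I - 5*a (Z(I, a) = I + a*(-5) = I - 5*a)
w(p) = -23*(11 + p)/(-14 + p) (w(p) = ((11 + p)/(-14 + p))*(-23) = -23*(11 + p)/(-14 + p))
-230104/m(-129) + w(Z(24, 0*5)) = -230104/(-129) + 23*(-11 - (24 - 0*5))/(-14 + (24 - 0*5)) = -230104*(-1/129) + 23*(-11 - (24 - 5*0))/(-14 + (24 - 5*0)) = 230104/129 + 23*(-11 - (24 + 0))/(-14 + (24 + 0)) = 230104/129 + 23*(-11 - 1*24)/(-14 + 24) = 230104/129 + 23*(-11 - 24)/10 = 230104/129 + 23*(⅒)*(-35) = 230104/129 - 161/2 = 439439/258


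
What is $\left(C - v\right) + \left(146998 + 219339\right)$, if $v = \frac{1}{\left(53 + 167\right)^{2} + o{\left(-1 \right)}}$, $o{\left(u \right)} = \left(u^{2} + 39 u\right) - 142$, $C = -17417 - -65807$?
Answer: $\frac{19998135939}{48220} \approx 4.1473 \cdot 10^{5}$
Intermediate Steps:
$C = 48390$ ($C = -17417 + 65807 = 48390$)
$o{\left(u \right)} = -142 + u^{2} + 39 u$
$v = \frac{1}{48220}$ ($v = \frac{1}{\left(53 + 167\right)^{2} + \left(-142 + \left(-1\right)^{2} + 39 \left(-1\right)\right)} = \frac{1}{220^{2} - 180} = \frac{1}{48400 - 180} = \frac{1}{48220} \approx 2.0738 \cdot 10^{-5}$)
$\left(C - v\right) + \left(146998 + 219339\right) = \left(48390 - \frac{1}{48220}\right) + \left(146998 + 219339\right) = \left(48390 - \frac{1}{48220}\right) + 366337 = \frac{2333365799}{48220} + 366337 = \frac{19998135939}{48220}$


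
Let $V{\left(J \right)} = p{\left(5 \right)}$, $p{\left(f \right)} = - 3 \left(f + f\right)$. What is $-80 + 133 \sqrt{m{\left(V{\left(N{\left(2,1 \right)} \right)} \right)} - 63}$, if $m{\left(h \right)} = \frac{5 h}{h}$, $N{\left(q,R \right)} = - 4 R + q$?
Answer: $-80 + 133 i \sqrt{58} \approx -80.0 + 1012.9 i$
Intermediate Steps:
$p{\left(f \right)} = - 6 f$ ($p{\left(f \right)} = - 3 \cdot 2 f = - 6 f$)
$N{\left(q,R \right)} = q - 4 R$
$V{\left(J \right)} = -30$ ($V{\left(J \right)} = \left(-6\right) 5 = -30$)
$m{\left(h \right)} = 5$
$-80 + 133 \sqrt{m{\left(V{\left(N{\left(2,1 \right)} \right)} \right)} - 63} = -80 + 133 \sqrt{5 - 63} = -80 + 133 \sqrt{-58} = -80 + 133 i \sqrt{58}$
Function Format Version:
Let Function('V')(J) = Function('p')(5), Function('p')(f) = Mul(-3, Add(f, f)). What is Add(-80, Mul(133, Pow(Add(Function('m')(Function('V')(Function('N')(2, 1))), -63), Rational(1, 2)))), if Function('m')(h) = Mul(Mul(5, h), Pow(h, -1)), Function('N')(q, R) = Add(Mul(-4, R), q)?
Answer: Add(-80, Mul(133, I, Pow(58, Rational(1, 2)))) ≈ Add(-80.000, Mul(1012.9, I))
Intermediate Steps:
Function('p')(f) = Mul(-6, f) (Function('p')(f) = Mul(-3, Mul(2, f)) = Mul(-6, f))
Function('N')(q, R) = Add(q, Mul(-4, R))
Function('V')(J) = -30 (Function('V')(J) = Mul(-6, 5) = -30)
Function('m')(h) = 5
Add(-80, Mul(133, Pow(Add(Function('m')(Function('V')(Function('N')(2, 1))), -63), Rational(1, 2)))) = Add(-80, Mul(133, Pow(Add(5, -63), Rational(1, 2)))) = Add(-80, Mul(133, Pow(-58, Rational(1, 2)))) = Add(-80, Mul(133, Mul(I, Pow(58, Rational(1, 2))))) = Add(-80, Mul(133, I, Pow(58, Rational(1, 2))))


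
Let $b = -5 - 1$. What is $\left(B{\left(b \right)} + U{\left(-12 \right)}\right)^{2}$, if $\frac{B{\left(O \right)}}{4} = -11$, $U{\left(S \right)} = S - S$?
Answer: $1936$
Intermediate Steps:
$b = -6$ ($b = -5 - 1 = -6$)
$U{\left(S \right)} = 0$
$B{\left(O \right)} = -44$ ($B{\left(O \right)} = 4 \left(-11\right) = -44$)
$\left(B{\left(b \right)} + U{\left(-12 \right)}\right)^{2} = \left(-44 + 0\right)^{2} = \left(-44\right)^{2} = 1936$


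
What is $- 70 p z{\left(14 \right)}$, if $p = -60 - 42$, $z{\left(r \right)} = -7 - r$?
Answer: $-149940$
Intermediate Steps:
$p = -102$ ($p = -60 - 42 = -102$)
$- 70 p z{\left(14 \right)} = \left(-70\right) \left(-102\right) \left(-7 - 14\right) = 7140 \left(-7 - 14\right) = 7140 \left(-21\right) = -149940$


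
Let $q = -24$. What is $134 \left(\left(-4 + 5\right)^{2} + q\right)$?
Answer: $-3082$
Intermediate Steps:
$134 \left(\left(-4 + 5\right)^{2} + q\right) = 134 \left(\left(-4 + 5\right)^{2} - 24\right) = 134 \left(1^{2} - 24\right) = 134 \left(1 - 24\right) = 134 \left(-23\right) = -3082$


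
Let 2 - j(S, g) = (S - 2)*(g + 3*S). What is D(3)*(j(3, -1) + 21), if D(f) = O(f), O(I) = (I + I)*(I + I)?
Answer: 540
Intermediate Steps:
O(I) = 4*I**2 (O(I) = (2*I)*(2*I) = 4*I**2)
j(S, g) = 2 - (-2 + S)*(g + 3*S) (j(S, g) = 2 - (S - 2)*(g + 3*S) = 2 - (-2 + S)*(g + 3*S))
D(f) = 4*f**2
D(3)*(j(3, -1) + 21) = (4*3**2)*((2 - 3*3**2 + 2*(-1) + 6*3 - 1*3*(-1)) + 21) = (4*9)*((2 - 3*9 - 2 + 18 + 3) + 21) = 36*((2 - 27 - 2 + 18 + 3) + 21) = 36*(-6 + 21) = 36*15 = 540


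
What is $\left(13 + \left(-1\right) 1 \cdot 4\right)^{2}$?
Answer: $81$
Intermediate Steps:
$\left(13 + \left(-1\right) 1 \cdot 4\right)^{2} = \left(13 - 4\right)^{2} = 9^{2} = 81$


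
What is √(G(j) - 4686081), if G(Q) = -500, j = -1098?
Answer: I*√4686581 ≈ 2164.9*I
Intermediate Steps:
√(G(j) - 4686081) = √(-500 - 4686081) = √(-4686581) = I*√4686581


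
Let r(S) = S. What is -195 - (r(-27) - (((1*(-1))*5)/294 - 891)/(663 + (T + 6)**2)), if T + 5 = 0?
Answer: -33058247/195216 ≈ -169.34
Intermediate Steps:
T = -5 (T = -5 + 0 = -5)
-195 - (r(-27) - (((1*(-1))*5)/294 - 891)/(663 + (T + 6)**2)) = -195 - (-27 - (((1*(-1))*5)/294 - 891)/(663 + (-5 + 6)**2)) = -195 - (-27 - (-1*5*(1/294) - 891)/(663 + 1**2)) = -195 - (-27 - (-5*1/294 - 891)/(663 + 1)) = -195 - (-27 - (-5/294 - 891)/664) = -195 - (-27 - (-261959)/(294*664)) = -195 - (-27 - 1*(-261959/195216)) = -195 - (-27 + 261959/195216) = -195 - 1*(-5008873/195216) = -195 + 5008873/195216 = -33058247/195216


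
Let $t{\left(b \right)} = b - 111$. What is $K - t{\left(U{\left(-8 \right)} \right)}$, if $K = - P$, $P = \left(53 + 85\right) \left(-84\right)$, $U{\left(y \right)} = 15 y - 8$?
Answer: $11831$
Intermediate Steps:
$U{\left(y \right)} = -8 + 15 y$
$t{\left(b \right)} = -111 + b$ ($t{\left(b \right)} = b - 111 = -111 + b$)
$P = -11592$ ($P = 138 \left(-84\right) = -11592$)
$K = 11592$ ($K = \left(-1\right) \left(-11592\right) = 11592$)
$K - t{\left(U{\left(-8 \right)} \right)} = 11592 - \left(-111 + \left(-8 + 15 \left(-8\right)\right)\right) = 11592 - \left(-111 - 128\right) = 11592 - -239 = 11592 + 239 = 11831$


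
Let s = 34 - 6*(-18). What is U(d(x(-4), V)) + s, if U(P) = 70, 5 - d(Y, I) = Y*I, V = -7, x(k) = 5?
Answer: 212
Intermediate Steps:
d(Y, I) = 5 - I*Y (d(Y, I) = 5 - Y*I = 5 - I*Y)
s = 142 (s = 34 + 108 = 142)
U(d(x(-4), V)) + s = 70 + 142 = 212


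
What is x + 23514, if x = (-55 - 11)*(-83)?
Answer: 28992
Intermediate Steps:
x = 5478 (x = -66*(-83) = 5478)
x + 23514 = 5478 + 23514 = 28992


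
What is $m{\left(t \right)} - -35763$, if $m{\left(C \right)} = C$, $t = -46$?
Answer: $35717$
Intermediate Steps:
$m{\left(t \right)} - -35763 = -46 - -35763 = -46 + 35763 = 35717$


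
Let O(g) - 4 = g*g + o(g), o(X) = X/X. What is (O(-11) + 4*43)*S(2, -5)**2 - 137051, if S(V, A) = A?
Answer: -129601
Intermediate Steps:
o(X) = 1
O(g) = 5 + g**2 (O(g) = 4 + (g*g + 1) = 4 + (g**2 + 1) = 4 + (1 + g**2) = 5 + g**2)
(O(-11) + 4*43)*S(2, -5)**2 - 137051 = ((5 + (-11)**2) + 4*43)*(-5)**2 - 137051 = ((5 + 121) + 172)*25 - 137051 = (126 + 172)*25 - 137051 = 298*25 - 137051 = 7450 - 137051 = -129601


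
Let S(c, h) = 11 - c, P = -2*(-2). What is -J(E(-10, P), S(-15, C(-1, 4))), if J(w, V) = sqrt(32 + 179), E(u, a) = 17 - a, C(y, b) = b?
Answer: -sqrt(211) ≈ -14.526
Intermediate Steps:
P = 4
J(w, V) = sqrt(211)
-J(E(-10, P), S(-15, C(-1, 4))) = -sqrt(211)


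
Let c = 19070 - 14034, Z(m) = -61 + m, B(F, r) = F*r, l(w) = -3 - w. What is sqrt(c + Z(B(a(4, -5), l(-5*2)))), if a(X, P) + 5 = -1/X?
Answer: sqrt(19753)/2 ≈ 70.273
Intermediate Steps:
a(X, P) = -5 - 1/X
c = 5036
sqrt(c + Z(B(a(4, -5), l(-5*2)))) = sqrt(5036 + (-61 + (-5 - 1/4)*(-3 - (-5)*2))) = sqrt(5036 + (-61 + (-5 - 1*1/4)*(-3 - 1*(-10)))) = sqrt(5036 + (-61 + (-5 - 1/4)*(-3 + 10))) = sqrt(5036 + (-61 - 21/4*7)) = sqrt(5036 + (-61 - 147/4)) = sqrt(5036 - 391/4) = sqrt(19753/4) = sqrt(19753)/2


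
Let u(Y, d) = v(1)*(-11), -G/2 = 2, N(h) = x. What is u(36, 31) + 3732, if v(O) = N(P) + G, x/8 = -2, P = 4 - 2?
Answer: 3952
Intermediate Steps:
P = 2
x = -16 (x = 8*(-2) = -16)
N(h) = -16
G = -4 (G = -2*2 = -4)
v(O) = -20 (v(O) = -16 - 4 = -20)
u(Y, d) = 220 (u(Y, d) = -20*(-11) = 220)
u(36, 31) + 3732 = 220 + 3732 = 3952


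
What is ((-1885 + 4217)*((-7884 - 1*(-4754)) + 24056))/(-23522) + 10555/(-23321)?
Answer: -569149914191/274278281 ≈ -2075.1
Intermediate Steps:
((-1885 + 4217)*((-7884 - 1*(-4754)) + 24056))/(-23522) + 10555/(-23321) = (2332*((-7884 + 4754) + 24056))*(-1/23522) + 10555*(-1/23321) = (2332*(-3130 + 24056))*(-1/23522) - 10555/23321 = (2332*20926)*(-1/23522) - 10555/23321 = 48799432*(-1/23522) - 10555/23321 = -24399716/11761 - 10555/23321 = -569149914191/274278281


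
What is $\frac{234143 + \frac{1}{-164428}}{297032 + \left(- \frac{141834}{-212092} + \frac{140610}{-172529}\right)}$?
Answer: $\frac{352195136204814103901}{446791807525704022294} \approx 0.78828$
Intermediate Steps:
$\frac{234143 + \frac{1}{-164428}}{297032 + \left(- \frac{141834}{-212092} + \frac{140610}{-172529}\right)} = \frac{234143 - \frac{1}{164428}}{297032 + \left(\left(-141834\right) \left(- \frac{1}{212092}\right) + 140610 \left(- \frac{1}{172529}\right)\right)} = \frac{38499665203}{164428 \left(297032 + \left(\frac{70917}{106046} - \frac{140610}{172529}\right)\right)} = \frac{38499665203}{164428 \left(297032 - \frac{2675888967}{18296010334}\right)} = \frac{38499665203}{164428 \cdot \frac{5434497865639721}{18296010334}} = \frac{38499665203}{164428} \cdot \frac{18296010334}{5434497865639721} = \frac{352195136204814103901}{446791807525704022294}$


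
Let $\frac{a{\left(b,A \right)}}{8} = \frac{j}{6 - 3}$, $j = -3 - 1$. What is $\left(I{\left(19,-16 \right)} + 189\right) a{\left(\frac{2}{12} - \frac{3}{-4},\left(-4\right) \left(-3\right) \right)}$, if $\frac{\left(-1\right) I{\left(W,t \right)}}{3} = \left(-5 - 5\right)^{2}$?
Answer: $1184$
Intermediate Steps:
$j = -4$ ($j = -3 - 1 = -4$)
$I{\left(W,t \right)} = -300$ ($I{\left(W,t \right)} = - 3 \left(-5 - 5\right)^{2} = - 3 \left(-10\right)^{2} = \left(-3\right) 100 = -300$)
$a{\left(b,A \right)} = - \frac{32}{3}$ ($a{\left(b,A \right)} = 8 \left(- \frac{4}{6 - 3}\right) = 8 \left(- \frac{4}{3}\right) = - \frac{32}{3}$)
$\left(I{\left(19,-16 \right)} + 189\right) a{\left(\frac{2}{12} - \frac{3}{-4},\left(-4\right) \left(-3\right) \right)} = \left(-300 + 189\right) \left(- \frac{32}{3}\right) = \left(-111\right) \left(- \frac{32}{3}\right) = 1184$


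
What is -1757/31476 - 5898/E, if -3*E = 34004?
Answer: 124297829/267577476 ≈ 0.46453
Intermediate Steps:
E = -34004/3 (E = -1/3*34004 = -34004/3 ≈ -11335.)
-1757/31476 - 5898/E = -1757/31476 - 5898/(-34004/3) = -1757*1/31476 - 5898*(-3/34004) = -1757/31476 + 8847/17002 = 124297829/267577476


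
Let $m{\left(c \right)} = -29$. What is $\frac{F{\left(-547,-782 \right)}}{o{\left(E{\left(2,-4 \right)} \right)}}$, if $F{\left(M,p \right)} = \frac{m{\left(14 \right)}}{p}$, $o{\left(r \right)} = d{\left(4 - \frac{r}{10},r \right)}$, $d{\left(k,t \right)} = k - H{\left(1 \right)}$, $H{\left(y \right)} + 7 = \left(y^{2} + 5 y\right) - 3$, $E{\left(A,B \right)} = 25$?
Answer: $\frac{29}{4301} \approx 0.0067426$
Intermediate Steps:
$H{\left(y \right)} = -10 + y^{2} + 5 y$ ($H{\left(y \right)} = -7 - \left(3 - y^{2} - 5 y\right) = -7 + \left(-3 + y^{2} + 5 y\right) = -10 + y^{2} + 5 y$)
$d{\left(k,t \right)} = 4 + k$ ($d{\left(k,t \right)} = k - \left(-10 + 1^{2} + 5 \cdot 1\right) = k - \left(-10 + 1 + 5\right) = k - -4 = k + 4 = 4 + k$)
$o{\left(r \right)} = 8 - \frac{r}{10}$ ($o{\left(r \right)} = 4 - \left(-4 + \frac{r}{10}\right) = 8 - \frac{r}{10}$)
$F{\left(M,p \right)} = - \frac{29}{p}$
$\frac{F{\left(-547,-782 \right)}}{o{\left(E{\left(2,-4 \right)} \right)}} = \frac{\left(-29\right) \frac{1}{-782}}{8 - \frac{5}{2}} = \frac{\left(-29\right) \left(- \frac{1}{782}\right)}{8 - \frac{5}{2}} = \frac{29}{782 \cdot \frac{11}{2}} = \frac{29}{782} \cdot \frac{2}{11} = \frac{29}{4301}$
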